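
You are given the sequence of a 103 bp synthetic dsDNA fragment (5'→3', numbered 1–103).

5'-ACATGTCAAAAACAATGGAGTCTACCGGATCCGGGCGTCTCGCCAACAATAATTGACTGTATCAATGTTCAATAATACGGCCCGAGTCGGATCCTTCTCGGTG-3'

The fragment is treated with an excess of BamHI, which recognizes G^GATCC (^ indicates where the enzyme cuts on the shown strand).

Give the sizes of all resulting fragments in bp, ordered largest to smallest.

BamHI sites (GGATCC) start at positions 27, 89.
BamHI cuts after the first base of each site, so after positions 27, 89.
Linear molecule, 2 cuts → 3 fragments:
  1–27 → 27 bp
  28–89 → 62 bp
  90–103 → 14 bp
Sorted largest to smallest: 62, 27, 14 bp.

62, 27, 14 bp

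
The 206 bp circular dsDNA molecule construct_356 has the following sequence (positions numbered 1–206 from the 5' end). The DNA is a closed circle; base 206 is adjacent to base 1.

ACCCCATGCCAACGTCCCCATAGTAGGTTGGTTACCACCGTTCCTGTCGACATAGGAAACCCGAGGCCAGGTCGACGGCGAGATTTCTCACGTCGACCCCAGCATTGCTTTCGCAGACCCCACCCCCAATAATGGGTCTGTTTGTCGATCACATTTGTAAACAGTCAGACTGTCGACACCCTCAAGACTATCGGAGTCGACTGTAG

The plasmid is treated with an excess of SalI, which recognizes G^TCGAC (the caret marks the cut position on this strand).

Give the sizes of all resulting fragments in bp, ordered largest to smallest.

SalI sites (GTCGAC) start at positions 46, 71, 92, 172, 196.
SalI cuts after the first base of each site, so after positions 46, 71, 92, 172, 196.
Circular molecule, 5 cuts → 5 fragments:
  47–71 → 25 bp
  72–92 → 21 bp
  93–172 → 80 bp
  173–196 → 24 bp
  197–206 then 1–46 → 10 + 46 = 56 bp
Sorted largest to smallest: 80, 56, 25, 24, 21 bp.

80, 56, 25, 24, 21 bp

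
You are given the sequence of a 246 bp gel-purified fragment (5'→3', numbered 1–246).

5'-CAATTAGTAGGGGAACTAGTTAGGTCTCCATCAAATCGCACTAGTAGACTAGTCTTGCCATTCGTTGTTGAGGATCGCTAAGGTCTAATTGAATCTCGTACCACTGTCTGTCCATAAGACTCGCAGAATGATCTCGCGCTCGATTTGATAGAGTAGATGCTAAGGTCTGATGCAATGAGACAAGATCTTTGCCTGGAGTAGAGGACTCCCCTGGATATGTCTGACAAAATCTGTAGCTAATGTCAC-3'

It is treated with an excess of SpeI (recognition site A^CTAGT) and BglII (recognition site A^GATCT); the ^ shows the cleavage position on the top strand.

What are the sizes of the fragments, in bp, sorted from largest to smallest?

135, 63, 25, 15, 8 bp

SpeI sites (ACTAGT) start at positions 15, 40, 48.
SpeI cuts after the first base of each site, so after positions 15, 40, 48.
The BglII site (AGATCT) starts at position 183.
BglII cuts after the first base of each site, so after position 183.
Combined cut positions: 15, 40, 48, 183.
Linear molecule, 4 cuts → 5 fragments:
  1–15 → 15 bp
  16–40 → 25 bp
  41–48 → 8 bp
  49–183 → 135 bp
  184–246 → 63 bp
Sorted largest to smallest: 135, 63, 25, 15, 8 bp.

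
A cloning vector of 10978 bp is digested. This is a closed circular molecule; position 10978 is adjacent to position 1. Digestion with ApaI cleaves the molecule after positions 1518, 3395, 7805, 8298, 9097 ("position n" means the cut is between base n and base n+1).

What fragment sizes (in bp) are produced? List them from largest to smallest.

4410, 3399, 1877, 799, 493 bp

Circular molecule, 5 cuts → 5 fragments:
  3395 − 1518 = 1877 bp
  7805 − 3395 = 4410 bp
  8298 − 7805 = 493 bp
  9097 − 8298 = 799 bp
  wrap: 10978 − 9097 + 1518 = 3399 bp
Sorted largest to smallest: 4410, 3399, 1877, 799, 493 bp.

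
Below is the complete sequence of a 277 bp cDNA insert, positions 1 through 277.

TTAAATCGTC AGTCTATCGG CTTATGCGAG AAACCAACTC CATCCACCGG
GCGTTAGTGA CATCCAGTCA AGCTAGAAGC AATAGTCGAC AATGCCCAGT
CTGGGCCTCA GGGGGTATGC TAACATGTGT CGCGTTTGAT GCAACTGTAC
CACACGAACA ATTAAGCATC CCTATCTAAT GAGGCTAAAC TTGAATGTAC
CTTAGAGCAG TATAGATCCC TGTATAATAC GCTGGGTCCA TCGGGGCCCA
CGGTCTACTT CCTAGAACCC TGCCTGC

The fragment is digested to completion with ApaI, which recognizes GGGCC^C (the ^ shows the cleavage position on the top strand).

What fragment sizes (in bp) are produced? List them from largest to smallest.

The ApaI site (GGGCCC) starts at position 244.
ApaI cuts after base 5 of each site (before the last base), so after position 248.
Linear molecule, 1 cut → 2 fragments:
  1–248 → 248 bp
  249–277 → 29 bp
Sorted largest to smallest: 248, 29 bp.

248, 29 bp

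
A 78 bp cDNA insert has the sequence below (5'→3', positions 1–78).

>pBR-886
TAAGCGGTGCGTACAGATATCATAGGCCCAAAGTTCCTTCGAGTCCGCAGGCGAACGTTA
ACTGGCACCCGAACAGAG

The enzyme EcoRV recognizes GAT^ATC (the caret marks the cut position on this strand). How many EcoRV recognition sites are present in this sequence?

1

GATATC occurs starting at position 16.
EcoRV cuts at 1 site.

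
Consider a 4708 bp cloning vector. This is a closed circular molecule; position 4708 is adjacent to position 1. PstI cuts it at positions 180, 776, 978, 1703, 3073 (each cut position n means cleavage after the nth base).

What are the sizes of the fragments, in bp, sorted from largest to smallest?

1815, 1370, 725, 596, 202 bp

Circular molecule, 5 cuts → 5 fragments:
  776 − 180 = 596 bp
  978 − 776 = 202 bp
  1703 − 978 = 725 bp
  3073 − 1703 = 1370 bp
  wrap: 4708 − 3073 + 180 = 1815 bp
Sorted largest to smallest: 1815, 1370, 725, 596, 202 bp.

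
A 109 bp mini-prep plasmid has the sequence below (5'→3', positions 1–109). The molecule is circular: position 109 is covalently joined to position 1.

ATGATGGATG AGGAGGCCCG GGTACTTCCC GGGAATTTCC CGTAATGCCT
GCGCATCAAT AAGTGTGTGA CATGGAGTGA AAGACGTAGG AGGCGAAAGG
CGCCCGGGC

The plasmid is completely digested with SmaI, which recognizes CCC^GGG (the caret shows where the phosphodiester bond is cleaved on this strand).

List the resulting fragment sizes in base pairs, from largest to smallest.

SmaI sites (CCCGGG) start at positions 17, 28, 103.
SmaI cuts after base 3 of each site, so after positions 19, 30, 105.
Circular molecule, 3 cuts → 3 fragments:
  20–30 → 11 bp
  31–105 → 75 bp
  106–109 then 1–19 → 4 + 19 = 23 bp
Sorted largest to smallest: 75, 23, 11 bp.

75, 23, 11 bp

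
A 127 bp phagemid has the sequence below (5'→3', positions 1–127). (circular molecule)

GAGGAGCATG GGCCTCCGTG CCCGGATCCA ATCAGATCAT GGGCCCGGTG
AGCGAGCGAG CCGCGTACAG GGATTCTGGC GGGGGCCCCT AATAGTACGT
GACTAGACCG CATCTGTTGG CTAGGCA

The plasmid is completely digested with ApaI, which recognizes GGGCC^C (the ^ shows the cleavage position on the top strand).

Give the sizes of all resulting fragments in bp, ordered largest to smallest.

85, 42 bp

ApaI sites (GGGCCC) start at positions 41, 83.
ApaI cuts after base 5 of each site (before the last base), so after positions 45, 87.
Circular molecule, 2 cuts → 2 fragments:
  46–87 → 42 bp
  88–127 then 1–45 → 40 + 45 = 85 bp
Sorted largest to smallest: 85, 42 bp.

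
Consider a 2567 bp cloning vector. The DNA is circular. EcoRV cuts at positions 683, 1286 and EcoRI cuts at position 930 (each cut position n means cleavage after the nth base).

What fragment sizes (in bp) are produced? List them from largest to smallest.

1964, 356, 247 bp

Combined cut positions (sorted): 683, 930, 1286.
Circular molecule, 3 cuts → 3 fragments:
  930 − 683 = 247 bp
  1286 − 930 = 356 bp
  wrap: 2567 − 1286 + 683 = 1964 bp
Sorted largest to smallest: 1964, 356, 247 bp.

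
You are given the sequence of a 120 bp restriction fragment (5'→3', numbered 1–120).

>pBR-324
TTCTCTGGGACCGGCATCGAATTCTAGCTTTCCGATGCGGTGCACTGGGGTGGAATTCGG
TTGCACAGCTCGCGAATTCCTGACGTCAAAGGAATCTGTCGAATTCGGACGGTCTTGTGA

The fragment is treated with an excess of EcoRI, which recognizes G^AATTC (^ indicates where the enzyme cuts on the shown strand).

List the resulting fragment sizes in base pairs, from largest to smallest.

34, 27, 21, 19, 19 bp

EcoRI sites (GAATTC) start at positions 19, 53, 74, 101.
EcoRI cuts after the first base of each site, so after positions 19, 53, 74, 101.
Linear molecule, 4 cuts → 5 fragments:
  1–19 → 19 bp
  20–53 → 34 bp
  54–74 → 21 bp
  75–101 → 27 bp
  102–120 → 19 bp
Sorted largest to smallest: 34, 27, 21, 19, 19 bp.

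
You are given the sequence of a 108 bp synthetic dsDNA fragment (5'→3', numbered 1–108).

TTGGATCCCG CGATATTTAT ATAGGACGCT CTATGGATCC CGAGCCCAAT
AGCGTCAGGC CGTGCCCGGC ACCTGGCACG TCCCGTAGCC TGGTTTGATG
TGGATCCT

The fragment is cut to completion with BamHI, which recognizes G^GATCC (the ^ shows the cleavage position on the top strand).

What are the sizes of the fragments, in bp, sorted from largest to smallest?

BamHI sites (GGATCC) start at positions 3, 35, 102.
BamHI cuts after the first base of each site, so after positions 3, 35, 102.
Linear molecule, 3 cuts → 4 fragments:
  1–3 → 3 bp
  4–35 → 32 bp
  36–102 → 67 bp
  103–108 → 6 bp
Sorted largest to smallest: 67, 32, 6, 3 bp.

67, 32, 6, 3 bp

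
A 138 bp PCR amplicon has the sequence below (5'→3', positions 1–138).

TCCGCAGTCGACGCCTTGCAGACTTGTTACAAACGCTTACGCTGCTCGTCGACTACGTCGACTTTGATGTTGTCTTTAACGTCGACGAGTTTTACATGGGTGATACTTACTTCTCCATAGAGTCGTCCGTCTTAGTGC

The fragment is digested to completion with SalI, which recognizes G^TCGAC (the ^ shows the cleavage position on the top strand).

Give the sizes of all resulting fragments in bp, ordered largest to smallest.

57, 41, 24, 9, 7 bp

SalI sites (GTCGAC) start at positions 7, 48, 57, 81.
SalI cuts after the first base of each site, so after positions 7, 48, 57, 81.
Linear molecule, 4 cuts → 5 fragments:
  1–7 → 7 bp
  8–48 → 41 bp
  49–57 → 9 bp
  58–81 → 24 bp
  82–138 → 57 bp
Sorted largest to smallest: 57, 41, 24, 9, 7 bp.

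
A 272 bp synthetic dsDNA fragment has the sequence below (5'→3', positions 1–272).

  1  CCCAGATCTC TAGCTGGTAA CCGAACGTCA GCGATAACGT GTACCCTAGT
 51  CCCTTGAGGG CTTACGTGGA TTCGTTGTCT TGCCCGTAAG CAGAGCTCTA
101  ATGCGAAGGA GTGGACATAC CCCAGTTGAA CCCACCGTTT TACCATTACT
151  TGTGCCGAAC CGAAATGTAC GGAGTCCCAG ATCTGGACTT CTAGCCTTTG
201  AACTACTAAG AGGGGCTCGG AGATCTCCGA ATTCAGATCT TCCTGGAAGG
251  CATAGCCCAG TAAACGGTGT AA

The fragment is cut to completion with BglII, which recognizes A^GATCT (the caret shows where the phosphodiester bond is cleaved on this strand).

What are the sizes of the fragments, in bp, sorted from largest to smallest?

175, 42, 37, 14, 4 bp

BglII sites (AGATCT) start at positions 4, 179, 221, 235.
BglII cuts after the first base of each site, so after positions 4, 179, 221, 235.
Linear molecule, 4 cuts → 5 fragments:
  1–4 → 4 bp
  5–179 → 175 bp
  180–221 → 42 bp
  222–235 → 14 bp
  236–272 → 37 bp
Sorted largest to smallest: 175, 42, 37, 14, 4 bp.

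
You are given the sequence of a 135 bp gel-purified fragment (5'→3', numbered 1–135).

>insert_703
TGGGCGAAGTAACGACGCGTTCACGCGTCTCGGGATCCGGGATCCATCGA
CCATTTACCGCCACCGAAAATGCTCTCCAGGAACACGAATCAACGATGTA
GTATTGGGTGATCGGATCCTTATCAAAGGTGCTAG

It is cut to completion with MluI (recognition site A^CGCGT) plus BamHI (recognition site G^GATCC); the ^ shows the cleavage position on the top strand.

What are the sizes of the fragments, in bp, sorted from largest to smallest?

74, 21, 15, 10, 8, 7 bp

MluI sites (ACGCGT) start at positions 15, 23.
MluI cuts after the first base of each site, so after positions 15, 23.
BamHI sites (GGATCC) start at positions 33, 40, 114.
BamHI cuts after the first base of each site, so after positions 33, 40, 114.
Combined cut positions: 15, 23, 33, 40, 114.
Linear molecule, 5 cuts → 6 fragments:
  1–15 → 15 bp
  16–23 → 8 bp
  24–33 → 10 bp
  34–40 → 7 bp
  41–114 → 74 bp
  115–135 → 21 bp
Sorted largest to smallest: 74, 21, 15, 10, 8, 7 bp.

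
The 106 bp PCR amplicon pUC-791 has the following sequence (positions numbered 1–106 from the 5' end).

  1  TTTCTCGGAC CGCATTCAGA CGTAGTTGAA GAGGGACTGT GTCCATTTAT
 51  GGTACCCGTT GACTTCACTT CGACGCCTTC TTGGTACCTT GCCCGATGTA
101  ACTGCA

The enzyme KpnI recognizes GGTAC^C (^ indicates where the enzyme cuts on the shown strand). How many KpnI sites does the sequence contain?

GGTACC occurs starting at positions 51, 83.
KpnI cuts at 2 sites.

2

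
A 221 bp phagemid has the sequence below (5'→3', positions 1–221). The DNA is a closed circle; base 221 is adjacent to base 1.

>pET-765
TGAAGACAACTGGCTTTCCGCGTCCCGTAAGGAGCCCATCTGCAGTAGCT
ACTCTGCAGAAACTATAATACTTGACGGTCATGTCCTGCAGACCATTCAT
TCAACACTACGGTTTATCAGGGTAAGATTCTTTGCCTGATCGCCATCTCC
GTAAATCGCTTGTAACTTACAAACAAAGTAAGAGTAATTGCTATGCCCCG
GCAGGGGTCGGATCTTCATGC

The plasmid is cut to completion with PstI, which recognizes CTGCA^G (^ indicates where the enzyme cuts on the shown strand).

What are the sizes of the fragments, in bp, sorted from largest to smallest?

PstI sites (CTGCAG) start at positions 40, 54, 86.
PstI cuts after base 5 of each site (before the last base), so after positions 44, 58, 90.
Circular molecule, 3 cuts → 3 fragments:
  45–58 → 14 bp
  59–90 → 32 bp
  91–221 then 1–44 → 131 + 44 = 175 bp
Sorted largest to smallest: 175, 32, 14 bp.

175, 32, 14 bp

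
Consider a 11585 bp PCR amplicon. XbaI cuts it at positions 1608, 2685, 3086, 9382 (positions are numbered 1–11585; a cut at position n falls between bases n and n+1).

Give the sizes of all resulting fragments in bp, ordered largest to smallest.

Linear molecule, 4 cuts → 5 fragments:
  1608 − 0 = 1608 bp
  2685 − 1608 = 1077 bp
  3086 − 2685 = 401 bp
  9382 − 3086 = 6296 bp
  11585 − 9382 = 2203 bp
Sorted largest to smallest: 6296, 2203, 1608, 1077, 401 bp.

6296, 2203, 1608, 1077, 401 bp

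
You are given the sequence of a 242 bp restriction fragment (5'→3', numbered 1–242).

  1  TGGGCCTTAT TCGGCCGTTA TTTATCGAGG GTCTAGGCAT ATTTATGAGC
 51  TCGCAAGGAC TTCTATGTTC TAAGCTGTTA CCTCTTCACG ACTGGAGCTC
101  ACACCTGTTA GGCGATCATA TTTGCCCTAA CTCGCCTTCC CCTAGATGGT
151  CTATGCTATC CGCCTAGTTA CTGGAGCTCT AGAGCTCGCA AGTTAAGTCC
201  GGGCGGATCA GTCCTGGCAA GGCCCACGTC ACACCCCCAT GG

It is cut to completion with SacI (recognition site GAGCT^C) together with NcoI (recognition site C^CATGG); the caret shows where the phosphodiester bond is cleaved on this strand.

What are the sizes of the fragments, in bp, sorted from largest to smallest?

79, 51, 51, 48, 8, 5 bp

SacI sites (GAGCTC) start at positions 47, 95, 174, 182.
SacI cuts after base 5 of each site (before the last base), so after positions 51, 99, 178, 186.
The NcoI site (CCATGG) starts at position 237.
NcoI cuts after the first base of each site, so after position 237.
Combined cut positions: 51, 99, 178, 186, 237.
Linear molecule, 5 cuts → 6 fragments:
  1–51 → 51 bp
  52–99 → 48 bp
  100–178 → 79 bp
  179–186 → 8 bp
  187–237 → 51 bp
  238–242 → 5 bp
Sorted largest to smallest: 79, 51, 51, 48, 8, 5 bp.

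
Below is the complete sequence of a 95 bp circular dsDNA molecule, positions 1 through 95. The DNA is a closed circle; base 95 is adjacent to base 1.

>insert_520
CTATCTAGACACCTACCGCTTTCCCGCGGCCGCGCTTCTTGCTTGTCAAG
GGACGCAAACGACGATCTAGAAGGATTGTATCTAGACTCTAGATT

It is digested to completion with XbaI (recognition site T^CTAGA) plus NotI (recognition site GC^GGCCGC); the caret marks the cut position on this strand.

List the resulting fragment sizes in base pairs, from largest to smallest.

XbaI sites (TCTAGA) start at positions 4, 66, 81, 88.
XbaI cuts after the first base of each site, so after positions 4, 66, 81, 88.
The NotI site (GCGGCCGC) starts at position 26.
NotI cuts after base 2 of each site, so after position 27.
Combined cut positions: 4, 27, 66, 81, 88.
Circular molecule, 5 cuts → 5 fragments:
  5–27 → 23 bp
  28–66 → 39 bp
  67–81 → 15 bp
  82–88 → 7 bp
  89–95 then 1–4 → 7 + 4 = 11 bp
Sorted largest to smallest: 39, 23, 15, 11, 7 bp.

39, 23, 15, 11, 7 bp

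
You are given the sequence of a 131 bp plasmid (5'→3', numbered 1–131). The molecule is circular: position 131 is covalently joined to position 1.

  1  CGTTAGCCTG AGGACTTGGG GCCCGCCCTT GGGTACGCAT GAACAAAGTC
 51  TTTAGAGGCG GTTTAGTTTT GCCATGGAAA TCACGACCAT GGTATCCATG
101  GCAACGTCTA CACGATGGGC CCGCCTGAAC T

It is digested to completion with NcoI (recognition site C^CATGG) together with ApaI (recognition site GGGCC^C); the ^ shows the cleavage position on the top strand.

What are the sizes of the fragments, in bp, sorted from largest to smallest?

NcoI sites (CCATGG) start at positions 72, 87, 96.
NcoI cuts after the first base of each site, so after positions 72, 87, 96.
ApaI sites (GGGCCC) start at positions 19, 117.
ApaI cuts after base 5 of each site (before the last base), so after positions 23, 121.
Combined cut positions: 23, 72, 87, 96, 121.
Circular molecule, 5 cuts → 5 fragments:
  24–72 → 49 bp
  73–87 → 15 bp
  88–96 → 9 bp
  97–121 → 25 bp
  122–131 then 1–23 → 10 + 23 = 33 bp
Sorted largest to smallest: 49, 33, 25, 15, 9 bp.

49, 33, 25, 15, 9 bp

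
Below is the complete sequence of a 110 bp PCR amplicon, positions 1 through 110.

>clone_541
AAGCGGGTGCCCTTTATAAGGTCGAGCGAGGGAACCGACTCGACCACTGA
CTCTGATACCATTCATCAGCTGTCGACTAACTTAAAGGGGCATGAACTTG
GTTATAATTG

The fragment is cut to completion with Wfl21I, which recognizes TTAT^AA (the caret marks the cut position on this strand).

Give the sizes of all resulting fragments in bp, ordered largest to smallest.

Wfl21I sites (TTATAA) start at positions 14, 102.
Wfl21I cuts after base 4 of each site, so after positions 17, 105.
Linear molecule, 2 cuts → 3 fragments:
  1–17 → 17 bp
  18–105 → 88 bp
  106–110 → 5 bp
Sorted largest to smallest: 88, 17, 5 bp.

88, 17, 5 bp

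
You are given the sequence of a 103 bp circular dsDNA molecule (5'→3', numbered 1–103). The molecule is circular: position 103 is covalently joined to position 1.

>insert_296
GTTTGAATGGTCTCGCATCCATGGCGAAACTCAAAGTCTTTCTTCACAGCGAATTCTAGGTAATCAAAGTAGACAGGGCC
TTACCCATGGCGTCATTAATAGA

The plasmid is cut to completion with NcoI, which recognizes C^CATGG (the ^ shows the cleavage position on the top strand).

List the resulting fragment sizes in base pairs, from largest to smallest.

NcoI sites (CCATGG) start at positions 19, 85.
NcoI cuts after the first base of each site, so after positions 19, 85.
Circular molecule, 2 cuts → 2 fragments:
  20–85 → 66 bp
  86–103 then 1–19 → 18 + 19 = 37 bp
Sorted largest to smallest: 66, 37 bp.

66, 37 bp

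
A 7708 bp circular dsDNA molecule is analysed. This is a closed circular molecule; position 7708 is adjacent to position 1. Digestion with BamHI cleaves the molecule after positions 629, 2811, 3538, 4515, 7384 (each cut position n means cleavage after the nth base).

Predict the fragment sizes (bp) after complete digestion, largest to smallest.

2869, 2182, 977, 953, 727 bp

Circular molecule, 5 cuts → 5 fragments:
  2811 − 629 = 2182 bp
  3538 − 2811 = 727 bp
  4515 − 3538 = 977 bp
  7384 − 4515 = 2869 bp
  wrap: 7708 − 7384 + 629 = 953 bp
Sorted largest to smallest: 2869, 2182, 977, 953, 727 bp.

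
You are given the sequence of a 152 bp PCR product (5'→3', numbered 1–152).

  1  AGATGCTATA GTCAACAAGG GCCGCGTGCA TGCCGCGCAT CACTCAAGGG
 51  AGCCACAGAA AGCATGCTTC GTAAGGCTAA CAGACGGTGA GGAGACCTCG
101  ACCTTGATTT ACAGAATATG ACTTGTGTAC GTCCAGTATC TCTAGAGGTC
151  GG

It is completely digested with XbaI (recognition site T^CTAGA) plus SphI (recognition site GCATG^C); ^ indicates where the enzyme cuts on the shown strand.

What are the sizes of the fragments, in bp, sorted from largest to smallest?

The XbaI site (TCTAGA) starts at position 141.
XbaI cuts after the first base of each site, so after position 141.
SphI sites (GCATGC) start at positions 28, 62.
SphI cuts after base 5 of each site (before the last base), so after positions 32, 66.
Combined cut positions: 32, 66, 141.
Linear molecule, 3 cuts → 4 fragments:
  1–32 → 32 bp
  33–66 → 34 bp
  67–141 → 75 bp
  142–152 → 11 bp
Sorted largest to smallest: 75, 34, 32, 11 bp.

75, 34, 32, 11 bp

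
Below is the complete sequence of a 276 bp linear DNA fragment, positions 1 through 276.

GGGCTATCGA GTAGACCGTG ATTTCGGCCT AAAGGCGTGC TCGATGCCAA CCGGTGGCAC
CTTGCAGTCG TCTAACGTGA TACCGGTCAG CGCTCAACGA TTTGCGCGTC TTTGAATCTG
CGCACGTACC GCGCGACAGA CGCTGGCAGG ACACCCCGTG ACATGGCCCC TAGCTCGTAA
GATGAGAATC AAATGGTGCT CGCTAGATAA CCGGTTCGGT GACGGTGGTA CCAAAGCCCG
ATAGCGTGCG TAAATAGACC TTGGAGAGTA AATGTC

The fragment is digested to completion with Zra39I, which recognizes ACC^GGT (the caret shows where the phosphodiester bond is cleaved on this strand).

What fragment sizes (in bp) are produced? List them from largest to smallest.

128, 64, 52, 32 bp

Zra39I sites (ACCGGT) start at positions 50, 82, 210.
Zra39I cuts after base 3 of each site, so after positions 52, 84, 212.
Linear molecule, 3 cuts → 4 fragments:
  1–52 → 52 bp
  53–84 → 32 bp
  85–212 → 128 bp
  213–276 → 64 bp
Sorted largest to smallest: 128, 64, 52, 32 bp.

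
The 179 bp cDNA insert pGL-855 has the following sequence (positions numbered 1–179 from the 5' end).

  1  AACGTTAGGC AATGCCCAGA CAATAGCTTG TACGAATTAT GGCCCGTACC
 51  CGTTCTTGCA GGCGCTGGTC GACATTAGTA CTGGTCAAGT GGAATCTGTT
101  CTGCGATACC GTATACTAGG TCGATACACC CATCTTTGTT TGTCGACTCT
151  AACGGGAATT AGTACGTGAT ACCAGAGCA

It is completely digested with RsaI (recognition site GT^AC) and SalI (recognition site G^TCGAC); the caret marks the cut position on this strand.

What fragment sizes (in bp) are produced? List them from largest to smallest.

RsaI sites (GTAC) start at positions 30, 46, 78, 162.
RsaI cuts after base 2 of each site, so after positions 31, 47, 79, 163.
SalI sites (GTCGAC) start at positions 68, 142.
SalI cuts after the first base of each site, so after positions 68, 142.
Combined cut positions: 31, 47, 68, 79, 142, 163.
Linear molecule, 6 cuts → 7 fragments:
  1–31 → 31 bp
  32–47 → 16 bp
  48–68 → 21 bp
  69–79 → 11 bp
  80–142 → 63 bp
  143–163 → 21 bp
  164–179 → 16 bp
Sorted largest to smallest: 63, 31, 21, 21, 16, 16, 11 bp.

63, 31, 21, 21, 16, 16, 11 bp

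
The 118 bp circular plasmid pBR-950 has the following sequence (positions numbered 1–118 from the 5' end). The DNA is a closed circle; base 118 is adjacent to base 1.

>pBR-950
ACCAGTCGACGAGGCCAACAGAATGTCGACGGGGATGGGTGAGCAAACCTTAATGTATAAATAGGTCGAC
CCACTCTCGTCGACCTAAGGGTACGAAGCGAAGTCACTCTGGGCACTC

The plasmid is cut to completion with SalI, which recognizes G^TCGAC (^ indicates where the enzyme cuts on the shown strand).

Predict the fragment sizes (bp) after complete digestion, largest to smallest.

SalI sites (GTCGAC) start at positions 5, 25, 65, 79.
SalI cuts after the first base of each site, so after positions 5, 25, 65, 79.
Circular molecule, 4 cuts → 4 fragments:
  6–25 → 20 bp
  26–65 → 40 bp
  66–79 → 14 bp
  80–118 then 1–5 → 39 + 5 = 44 bp
Sorted largest to smallest: 44, 40, 20, 14 bp.

44, 40, 20, 14 bp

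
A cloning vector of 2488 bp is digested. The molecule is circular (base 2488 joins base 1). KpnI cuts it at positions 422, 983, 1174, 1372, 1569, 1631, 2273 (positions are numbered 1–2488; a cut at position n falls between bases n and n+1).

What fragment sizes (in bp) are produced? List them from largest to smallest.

642, 637, 561, 198, 197, 191, 62 bp

Circular molecule, 7 cuts → 7 fragments:
  983 − 422 = 561 bp
  1174 − 983 = 191 bp
  1372 − 1174 = 198 bp
  1569 − 1372 = 197 bp
  1631 − 1569 = 62 bp
  2273 − 1631 = 642 bp
  wrap: 2488 − 2273 + 422 = 637 bp
Sorted largest to smallest: 642, 637, 561, 198, 197, 191, 62 bp.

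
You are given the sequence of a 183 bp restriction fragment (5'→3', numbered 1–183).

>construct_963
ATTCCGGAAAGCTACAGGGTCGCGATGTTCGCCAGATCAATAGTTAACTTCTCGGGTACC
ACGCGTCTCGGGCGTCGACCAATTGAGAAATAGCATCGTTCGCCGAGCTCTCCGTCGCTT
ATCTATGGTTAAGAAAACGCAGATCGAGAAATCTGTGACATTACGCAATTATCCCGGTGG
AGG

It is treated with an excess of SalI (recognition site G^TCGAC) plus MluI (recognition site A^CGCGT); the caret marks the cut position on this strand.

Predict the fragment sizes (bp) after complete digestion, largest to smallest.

109, 61, 13 bp

The SalI site (GTCGAC) starts at position 74.
SalI cuts after the first base of each site, so after position 74.
The MluI site (ACGCGT) starts at position 61.
MluI cuts after the first base of each site, so after position 61.
Combined cut positions: 61, 74.
Linear molecule, 2 cuts → 3 fragments:
  1–61 → 61 bp
  62–74 → 13 bp
  75–183 → 109 bp
Sorted largest to smallest: 109, 61, 13 bp.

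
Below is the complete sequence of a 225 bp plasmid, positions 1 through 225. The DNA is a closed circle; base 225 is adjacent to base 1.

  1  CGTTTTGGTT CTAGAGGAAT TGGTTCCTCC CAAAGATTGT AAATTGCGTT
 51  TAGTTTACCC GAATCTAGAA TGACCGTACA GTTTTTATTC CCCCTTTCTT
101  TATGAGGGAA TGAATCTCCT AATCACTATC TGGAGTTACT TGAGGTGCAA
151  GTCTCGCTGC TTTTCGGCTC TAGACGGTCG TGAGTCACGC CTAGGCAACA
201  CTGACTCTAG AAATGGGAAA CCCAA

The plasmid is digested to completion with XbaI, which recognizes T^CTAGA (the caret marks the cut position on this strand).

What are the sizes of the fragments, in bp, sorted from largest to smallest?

105, 54, 37, 29 bp

XbaI sites (TCTAGA) start at positions 10, 64, 169, 206.
XbaI cuts after the first base of each site, so after positions 10, 64, 169, 206.
Circular molecule, 4 cuts → 4 fragments:
  11–64 → 54 bp
  65–169 → 105 bp
  170–206 → 37 bp
  207–225 then 1–10 → 19 + 10 = 29 bp
Sorted largest to smallest: 105, 54, 37, 29 bp.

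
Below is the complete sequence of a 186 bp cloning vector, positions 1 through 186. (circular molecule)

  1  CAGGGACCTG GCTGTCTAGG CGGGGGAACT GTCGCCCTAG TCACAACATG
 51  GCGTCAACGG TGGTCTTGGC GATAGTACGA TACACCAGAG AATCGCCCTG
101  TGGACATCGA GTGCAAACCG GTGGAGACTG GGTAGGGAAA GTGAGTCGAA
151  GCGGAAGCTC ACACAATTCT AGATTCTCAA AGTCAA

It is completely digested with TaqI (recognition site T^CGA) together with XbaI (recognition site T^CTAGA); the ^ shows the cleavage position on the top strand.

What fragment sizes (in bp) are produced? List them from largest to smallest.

125, 39, 22 bp

TaqI sites (TCGA) start at positions 107, 146.
TaqI cuts after the first base of each site, so after positions 107, 146.
The XbaI site (TCTAGA) starts at position 168.
XbaI cuts after the first base of each site, so after position 168.
Combined cut positions: 107, 146, 168.
Circular molecule, 3 cuts → 3 fragments:
  108–146 → 39 bp
  147–168 → 22 bp
  169–186 then 1–107 → 18 + 107 = 125 bp
Sorted largest to smallest: 125, 39, 22 bp.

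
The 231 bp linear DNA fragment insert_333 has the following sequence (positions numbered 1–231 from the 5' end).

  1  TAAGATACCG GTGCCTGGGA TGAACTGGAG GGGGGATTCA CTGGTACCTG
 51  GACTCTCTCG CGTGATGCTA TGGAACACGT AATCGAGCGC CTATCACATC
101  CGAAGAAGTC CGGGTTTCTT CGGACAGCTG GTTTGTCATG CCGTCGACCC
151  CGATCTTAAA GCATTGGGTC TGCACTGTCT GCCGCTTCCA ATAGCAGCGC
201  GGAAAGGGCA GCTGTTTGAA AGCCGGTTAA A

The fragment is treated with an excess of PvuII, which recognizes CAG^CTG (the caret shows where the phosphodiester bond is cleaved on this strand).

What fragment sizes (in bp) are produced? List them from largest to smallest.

127, 84, 20 bp

PvuII sites (CAGCTG) start at positions 125, 209.
PvuII cuts after base 3 of each site, so after positions 127, 211.
Linear molecule, 2 cuts → 3 fragments:
  1–127 → 127 bp
  128–211 → 84 bp
  212–231 → 20 bp
Sorted largest to smallest: 127, 84, 20 bp.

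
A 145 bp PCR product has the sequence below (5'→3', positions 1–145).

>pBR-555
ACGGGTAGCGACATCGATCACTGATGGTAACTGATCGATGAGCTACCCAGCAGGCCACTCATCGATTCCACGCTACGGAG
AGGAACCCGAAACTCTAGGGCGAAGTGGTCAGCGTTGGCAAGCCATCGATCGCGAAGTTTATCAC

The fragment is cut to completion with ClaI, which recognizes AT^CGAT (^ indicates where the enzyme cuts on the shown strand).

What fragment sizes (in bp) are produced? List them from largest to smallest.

ClaI sites (ATCGAT) start at positions 13, 34, 61, 125.
ClaI cuts after base 2 of each site, so after positions 14, 35, 62, 126.
Linear molecule, 4 cuts → 5 fragments:
  1–14 → 14 bp
  15–35 → 21 bp
  36–62 → 27 bp
  63–126 → 64 bp
  127–145 → 19 bp
Sorted largest to smallest: 64, 27, 21, 19, 14 bp.

64, 27, 21, 19, 14 bp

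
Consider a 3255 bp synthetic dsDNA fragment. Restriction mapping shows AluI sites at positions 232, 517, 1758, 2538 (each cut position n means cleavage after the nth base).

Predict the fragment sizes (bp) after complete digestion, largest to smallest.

Linear molecule, 4 cuts → 5 fragments:
  232 − 0 = 232 bp
  517 − 232 = 285 bp
  1758 − 517 = 1241 bp
  2538 − 1758 = 780 bp
  3255 − 2538 = 717 bp
Sorted largest to smallest: 1241, 780, 717, 285, 232 bp.

1241, 780, 717, 285, 232 bp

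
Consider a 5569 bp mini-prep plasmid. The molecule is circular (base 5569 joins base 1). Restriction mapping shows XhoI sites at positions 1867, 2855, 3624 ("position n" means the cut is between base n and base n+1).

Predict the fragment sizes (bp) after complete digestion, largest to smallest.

3812, 988, 769 bp

Circular molecule, 3 cuts → 3 fragments:
  2855 − 1867 = 988 bp
  3624 − 2855 = 769 bp
  wrap: 5569 − 3624 + 1867 = 3812 bp
Sorted largest to smallest: 3812, 988, 769 bp.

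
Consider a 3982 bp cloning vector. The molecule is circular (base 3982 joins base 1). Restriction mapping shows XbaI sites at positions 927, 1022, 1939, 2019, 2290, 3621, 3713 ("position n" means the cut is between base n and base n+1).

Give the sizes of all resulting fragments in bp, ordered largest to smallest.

Circular molecule, 7 cuts → 7 fragments:
  1022 − 927 = 95 bp
  1939 − 1022 = 917 bp
  2019 − 1939 = 80 bp
  2290 − 2019 = 271 bp
  3621 − 2290 = 1331 bp
  3713 − 3621 = 92 bp
  wrap: 3982 − 3713 + 927 = 1196 bp
Sorted largest to smallest: 1331, 1196, 917, 271, 95, 92, 80 bp.

1331, 1196, 917, 271, 95, 92, 80 bp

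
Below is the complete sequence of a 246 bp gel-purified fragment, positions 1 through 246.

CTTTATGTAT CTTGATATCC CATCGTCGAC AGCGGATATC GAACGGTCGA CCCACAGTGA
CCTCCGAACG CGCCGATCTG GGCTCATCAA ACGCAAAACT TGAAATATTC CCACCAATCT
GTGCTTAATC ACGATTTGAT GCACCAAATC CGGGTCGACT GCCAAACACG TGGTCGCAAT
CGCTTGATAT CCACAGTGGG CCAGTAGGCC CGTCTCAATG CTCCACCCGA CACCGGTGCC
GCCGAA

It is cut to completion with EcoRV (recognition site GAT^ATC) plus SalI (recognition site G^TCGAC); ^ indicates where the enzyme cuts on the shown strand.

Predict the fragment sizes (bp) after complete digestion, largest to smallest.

EcoRV sites (GATATC) start at positions 14, 35, 186.
EcoRV cuts after base 3 of each site, so after positions 16, 37, 188.
SalI sites (GTCGAC) start at positions 25, 46, 154.
SalI cuts after the first base of each site, so after positions 25, 46, 154.
Combined cut positions: 16, 25, 37, 46, 154, 188.
Linear molecule, 6 cuts → 7 fragments:
  1–16 → 16 bp
  17–25 → 9 bp
  26–37 → 12 bp
  38–46 → 9 bp
  47–154 → 108 bp
  155–188 → 34 bp
  189–246 → 58 bp
Sorted largest to smallest: 108, 58, 34, 16, 12, 9, 9 bp.

108, 58, 34, 16, 12, 9, 9 bp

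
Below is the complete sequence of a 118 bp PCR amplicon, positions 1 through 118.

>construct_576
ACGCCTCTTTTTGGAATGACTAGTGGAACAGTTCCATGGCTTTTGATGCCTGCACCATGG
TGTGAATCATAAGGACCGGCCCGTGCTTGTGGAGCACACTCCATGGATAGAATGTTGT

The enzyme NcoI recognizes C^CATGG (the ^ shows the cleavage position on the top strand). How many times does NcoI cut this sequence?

3

CCATGG occurs starting at positions 34, 55, 101.
NcoI cuts at 3 sites.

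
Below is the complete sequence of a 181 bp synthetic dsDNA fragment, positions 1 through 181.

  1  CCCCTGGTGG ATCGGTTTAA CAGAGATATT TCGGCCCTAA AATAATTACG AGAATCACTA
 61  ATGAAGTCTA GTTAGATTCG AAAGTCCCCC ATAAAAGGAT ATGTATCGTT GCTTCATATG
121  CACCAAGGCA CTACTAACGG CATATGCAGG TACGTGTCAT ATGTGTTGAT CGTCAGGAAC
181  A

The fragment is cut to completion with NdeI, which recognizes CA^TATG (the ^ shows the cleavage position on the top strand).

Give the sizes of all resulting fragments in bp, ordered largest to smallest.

116, 26, 22, 17 bp

NdeI sites (CATATG) start at positions 115, 141, 158.
NdeI cuts after base 2 of each site, so after positions 116, 142, 159.
Linear molecule, 3 cuts → 4 fragments:
  1–116 → 116 bp
  117–142 → 26 bp
  143–159 → 17 bp
  160–181 → 22 bp
Sorted largest to smallest: 116, 26, 22, 17 bp.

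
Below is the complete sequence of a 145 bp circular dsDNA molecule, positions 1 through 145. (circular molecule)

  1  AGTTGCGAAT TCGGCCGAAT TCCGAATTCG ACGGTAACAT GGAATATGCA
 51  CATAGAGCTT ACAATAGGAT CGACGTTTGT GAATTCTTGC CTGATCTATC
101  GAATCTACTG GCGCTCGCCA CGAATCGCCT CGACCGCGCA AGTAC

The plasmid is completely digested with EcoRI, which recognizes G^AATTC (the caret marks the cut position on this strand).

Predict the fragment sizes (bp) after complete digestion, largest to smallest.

EcoRI sites (GAATTC) start at positions 7, 17, 24, 81.
EcoRI cuts after the first base of each site, so after positions 7, 17, 24, 81.
Circular molecule, 4 cuts → 4 fragments:
  8–17 → 10 bp
  18–24 → 7 bp
  25–81 → 57 bp
  82–145 then 1–7 → 64 + 7 = 71 bp
Sorted largest to smallest: 71, 57, 10, 7 bp.

71, 57, 10, 7 bp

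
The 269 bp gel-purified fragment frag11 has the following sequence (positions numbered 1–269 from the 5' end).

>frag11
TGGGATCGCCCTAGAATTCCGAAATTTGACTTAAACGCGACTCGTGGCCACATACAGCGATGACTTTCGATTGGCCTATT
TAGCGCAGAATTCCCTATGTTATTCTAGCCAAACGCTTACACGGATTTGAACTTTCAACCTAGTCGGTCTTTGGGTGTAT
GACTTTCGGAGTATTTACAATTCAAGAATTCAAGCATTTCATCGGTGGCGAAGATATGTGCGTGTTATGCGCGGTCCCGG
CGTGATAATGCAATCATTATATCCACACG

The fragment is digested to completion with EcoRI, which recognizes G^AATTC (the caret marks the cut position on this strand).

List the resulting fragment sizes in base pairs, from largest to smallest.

98, 83, 74, 14 bp

EcoRI sites (GAATTC) start at positions 14, 88, 186.
EcoRI cuts after the first base of each site, so after positions 14, 88, 186.
Linear molecule, 3 cuts → 4 fragments:
  1–14 → 14 bp
  15–88 → 74 bp
  89–186 → 98 bp
  187–269 → 83 bp
Sorted largest to smallest: 98, 83, 74, 14 bp.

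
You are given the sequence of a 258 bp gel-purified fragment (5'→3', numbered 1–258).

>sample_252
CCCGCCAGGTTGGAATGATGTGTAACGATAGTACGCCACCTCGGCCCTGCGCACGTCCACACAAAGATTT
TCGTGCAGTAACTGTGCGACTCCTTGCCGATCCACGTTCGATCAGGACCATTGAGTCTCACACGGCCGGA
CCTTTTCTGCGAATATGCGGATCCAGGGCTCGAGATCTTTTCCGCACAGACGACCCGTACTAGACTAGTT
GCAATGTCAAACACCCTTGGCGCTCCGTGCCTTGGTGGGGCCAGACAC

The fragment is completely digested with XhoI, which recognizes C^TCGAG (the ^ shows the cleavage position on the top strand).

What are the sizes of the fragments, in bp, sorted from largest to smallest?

The XhoI site (CTCGAG) starts at position 169.
XhoI cuts after the first base of each site, so after position 169.
Linear molecule, 1 cut → 2 fragments:
  1–169 → 169 bp
  170–258 → 89 bp
Sorted largest to smallest: 169, 89 bp.

169, 89 bp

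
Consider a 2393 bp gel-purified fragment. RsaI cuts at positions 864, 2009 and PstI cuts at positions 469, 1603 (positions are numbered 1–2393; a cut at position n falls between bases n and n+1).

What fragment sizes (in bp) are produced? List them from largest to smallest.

739, 469, 406, 395, 384 bp

Combined cut positions (sorted): 469, 864, 1603, 2009.
Linear molecule, 4 cuts → 5 fragments:
  469 − 0 = 469 bp
  864 − 469 = 395 bp
  1603 − 864 = 739 bp
  2009 − 1603 = 406 bp
  2393 − 2009 = 384 bp
Sorted largest to smallest: 739, 469, 406, 395, 384 bp.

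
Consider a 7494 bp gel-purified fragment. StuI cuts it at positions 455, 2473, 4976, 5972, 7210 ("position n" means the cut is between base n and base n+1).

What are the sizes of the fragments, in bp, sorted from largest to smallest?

2503, 2018, 1238, 996, 455, 284 bp

Linear molecule, 5 cuts → 6 fragments:
  455 − 0 = 455 bp
  2473 − 455 = 2018 bp
  4976 − 2473 = 2503 bp
  5972 − 4976 = 996 bp
  7210 − 5972 = 1238 bp
  7494 − 7210 = 284 bp
Sorted largest to smallest: 2503, 2018, 1238, 996, 455, 284 bp.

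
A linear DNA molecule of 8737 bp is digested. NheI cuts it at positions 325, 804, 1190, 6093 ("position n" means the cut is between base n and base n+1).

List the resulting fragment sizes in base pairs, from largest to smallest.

4903, 2644, 479, 386, 325 bp

Linear molecule, 4 cuts → 5 fragments:
  325 − 0 = 325 bp
  804 − 325 = 479 bp
  1190 − 804 = 386 bp
  6093 − 1190 = 4903 bp
  8737 − 6093 = 2644 bp
Sorted largest to smallest: 4903, 2644, 479, 386, 325 bp.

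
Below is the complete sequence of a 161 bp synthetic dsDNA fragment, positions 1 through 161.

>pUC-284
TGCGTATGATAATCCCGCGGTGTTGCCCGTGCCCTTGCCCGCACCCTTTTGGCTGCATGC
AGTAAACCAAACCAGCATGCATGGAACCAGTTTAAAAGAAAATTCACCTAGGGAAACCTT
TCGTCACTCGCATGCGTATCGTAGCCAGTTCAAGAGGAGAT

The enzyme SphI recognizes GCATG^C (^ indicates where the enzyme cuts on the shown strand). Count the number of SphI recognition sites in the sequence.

GCATGC occurs starting at positions 55, 75, 130.
SphI cuts at 3 sites.

3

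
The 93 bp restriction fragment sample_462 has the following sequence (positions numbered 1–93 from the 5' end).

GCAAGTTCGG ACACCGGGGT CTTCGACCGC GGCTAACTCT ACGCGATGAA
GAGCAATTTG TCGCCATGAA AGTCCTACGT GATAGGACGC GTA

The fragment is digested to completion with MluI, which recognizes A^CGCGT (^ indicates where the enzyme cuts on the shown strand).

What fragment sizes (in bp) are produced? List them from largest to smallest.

The MluI site (ACGCGT) starts at position 87.
MluI cuts after the first base of each site, so after position 87.
Linear molecule, 1 cut → 2 fragments:
  1–87 → 87 bp
  88–93 → 6 bp
Sorted largest to smallest: 87, 6 bp.

87, 6 bp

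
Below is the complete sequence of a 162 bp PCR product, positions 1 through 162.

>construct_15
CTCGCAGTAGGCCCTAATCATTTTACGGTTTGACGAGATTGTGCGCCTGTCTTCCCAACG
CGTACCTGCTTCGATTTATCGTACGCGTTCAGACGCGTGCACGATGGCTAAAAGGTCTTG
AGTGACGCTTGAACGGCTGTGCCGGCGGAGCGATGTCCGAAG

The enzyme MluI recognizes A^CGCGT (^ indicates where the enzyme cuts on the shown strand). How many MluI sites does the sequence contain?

3

ACGCGT occurs starting at positions 58, 83, 93.
MluI cuts at 3 sites.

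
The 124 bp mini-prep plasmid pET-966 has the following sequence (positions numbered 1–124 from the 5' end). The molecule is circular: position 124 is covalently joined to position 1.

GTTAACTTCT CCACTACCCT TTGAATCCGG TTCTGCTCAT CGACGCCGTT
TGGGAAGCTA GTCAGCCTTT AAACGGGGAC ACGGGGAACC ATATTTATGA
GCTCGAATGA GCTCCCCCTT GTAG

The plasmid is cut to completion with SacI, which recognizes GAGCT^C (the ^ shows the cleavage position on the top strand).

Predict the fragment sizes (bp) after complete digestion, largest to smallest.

SacI sites (GAGCTC) start at positions 99, 109.
SacI cuts after base 5 of each site (before the last base), so after positions 103, 113.
Circular molecule, 2 cuts → 2 fragments:
  104–113 → 10 bp
  114–124 then 1–103 → 11 + 103 = 114 bp
Sorted largest to smallest: 114, 10 bp.

114, 10 bp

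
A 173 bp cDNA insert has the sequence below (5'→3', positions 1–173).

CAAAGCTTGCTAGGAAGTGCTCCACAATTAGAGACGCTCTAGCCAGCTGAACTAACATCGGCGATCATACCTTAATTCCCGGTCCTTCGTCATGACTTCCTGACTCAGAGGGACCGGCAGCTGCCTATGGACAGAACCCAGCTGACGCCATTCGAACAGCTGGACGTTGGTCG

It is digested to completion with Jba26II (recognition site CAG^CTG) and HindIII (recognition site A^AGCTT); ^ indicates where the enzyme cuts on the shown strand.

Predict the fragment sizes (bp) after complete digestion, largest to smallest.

Jba26II sites (CAGCTG) start at positions 44, 118, 139, 157.
Jba26II cuts after base 3 of each site, so after positions 46, 120, 141, 159.
The HindIII site (AAGCTT) starts at position 3.
HindIII cuts after the first base of each site, so after position 3.
Combined cut positions: 3, 46, 120, 141, 159.
Linear molecule, 5 cuts → 6 fragments:
  1–3 → 3 bp
  4–46 → 43 bp
  47–120 → 74 bp
  121–141 → 21 bp
  142–159 → 18 bp
  160–173 → 14 bp
Sorted largest to smallest: 74, 43, 21, 18, 14, 3 bp.

74, 43, 21, 18, 14, 3 bp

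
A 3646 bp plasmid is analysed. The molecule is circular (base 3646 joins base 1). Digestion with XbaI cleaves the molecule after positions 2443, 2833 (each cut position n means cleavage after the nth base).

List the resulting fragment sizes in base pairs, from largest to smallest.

3256, 390 bp

Circular molecule, 2 cuts → 2 fragments:
  2833 − 2443 = 390 bp
  wrap: 3646 − 2833 + 2443 = 3256 bp
Sorted largest to smallest: 3256, 390 bp.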